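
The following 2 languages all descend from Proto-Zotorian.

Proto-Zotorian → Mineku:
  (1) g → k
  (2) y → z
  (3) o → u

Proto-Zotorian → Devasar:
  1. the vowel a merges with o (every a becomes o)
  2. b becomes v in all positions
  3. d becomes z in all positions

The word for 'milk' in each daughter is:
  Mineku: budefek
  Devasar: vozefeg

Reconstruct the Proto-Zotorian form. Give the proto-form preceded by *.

Position 2: Mineku has u, Devasar has o. Taking the neighbouring segments as reconstructed: Mineku u could go back to *o or *u; Devasar o could go back to *a or *o — the one source consistent with every daughter is *o.
Position 1: Mineku has b, Devasar has v. Mineku preserves b here (none of its changes turn any other segment into b), so the proto-segment is *b.
Position 3: Mineku has d, Devasar has z. Mineku preserves d here (none of its changes turn any other segment into d), so the proto-segment is *d.
Verify the candidate proto-form against each daughter:
Mineku: start from *bodefeg.
  rule 1 (unconditioned shift): bodefeg → bodefek
  rule 2: no change — bodefek
  rule 3 (vowel merger): bodefek → budefek
  ⇒ Mineku budefek
Devasar: start from *bodefeg.
  rule 1: no change — bodefeg
  rule 2 (unconditioned shift): bodefeg → vodefeg
  rule 3 (unconditioned shift): vodefeg → vozefeg
  ⇒ Devasar vozefeg
No other proto-form is consistent with every reflex, so the reconstruction is *bodefeg.

*bodefeg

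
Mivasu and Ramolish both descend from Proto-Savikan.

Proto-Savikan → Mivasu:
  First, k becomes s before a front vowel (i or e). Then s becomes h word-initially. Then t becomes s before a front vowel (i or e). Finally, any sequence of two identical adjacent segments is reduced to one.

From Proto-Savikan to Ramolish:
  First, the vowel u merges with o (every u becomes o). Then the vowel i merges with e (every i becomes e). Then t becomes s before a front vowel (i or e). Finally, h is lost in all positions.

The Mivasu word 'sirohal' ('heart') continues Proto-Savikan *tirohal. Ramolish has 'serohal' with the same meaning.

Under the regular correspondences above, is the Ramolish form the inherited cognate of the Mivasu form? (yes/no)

Derive the expected Ramolish reflex of *tirohal:
Ramolish: *tirohal
  tirohal (rule 1 does not apply)
  tirohal → terohal   [vowel merger]
  terohal → serohal   [palatalisation]
  serohal → seroal   [h-loss]
  giving Ramolish seroal.
The regular Ramolish reflex would be 'seroal', but the attested form is 'serohal'. The correspondence is irregular, so they are not cognates (the Ramolish form has a different source).

no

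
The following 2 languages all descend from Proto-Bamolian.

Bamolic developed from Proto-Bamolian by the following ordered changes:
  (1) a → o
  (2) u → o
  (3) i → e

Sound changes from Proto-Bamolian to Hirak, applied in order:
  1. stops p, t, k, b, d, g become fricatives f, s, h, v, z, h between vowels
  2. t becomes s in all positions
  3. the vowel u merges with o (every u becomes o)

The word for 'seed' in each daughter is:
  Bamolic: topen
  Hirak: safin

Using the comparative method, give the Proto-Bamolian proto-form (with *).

Position 3: Bamolic has p, Hirak has f. Bamolic preserves p here (none of its changes turn any other segment into p), so the proto-segment is *p.
Position 2: Bamolic has o, Hirak has a. Hirak preserves a here (none of its changes turn any other segment into a), so the proto-segment is *a.
Position 4: Bamolic has e, Hirak has i. Hirak preserves i here (none of its changes turn any other segment into i), so the proto-segment is *i.
Continuing position by position gives *tapin; check it forward:
Bamolic: *tapin > topin > topen  (by vowel merger, vowel merger)
Hirak: start from *tapin.
  rule 1 (intervocalic lenition): tapin → tafin
  rule 2 (unconditioned shift): tafin → safin
  rule 3: no change — safin
  ⇒ Hirak safin
Only *tapin yields all of Bamolic topen, Hirak safin.

*tapin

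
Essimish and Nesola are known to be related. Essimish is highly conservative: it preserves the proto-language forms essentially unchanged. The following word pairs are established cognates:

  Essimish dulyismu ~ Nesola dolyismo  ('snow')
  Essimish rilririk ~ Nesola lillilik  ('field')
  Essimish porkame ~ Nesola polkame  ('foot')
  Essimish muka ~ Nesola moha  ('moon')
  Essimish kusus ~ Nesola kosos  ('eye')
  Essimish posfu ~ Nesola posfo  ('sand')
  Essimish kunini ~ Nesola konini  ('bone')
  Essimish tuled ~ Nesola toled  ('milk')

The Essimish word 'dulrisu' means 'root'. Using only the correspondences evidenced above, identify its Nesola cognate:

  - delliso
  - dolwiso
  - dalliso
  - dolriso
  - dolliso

dulyismu ~ dolyismo, muka ~ moha — Essimish u corresponds to Nesola o after a consonant, before a consonant other than r, m, n, p, b, f, v.
rilririk ~ lillilik — Essimish r corresponds to Nesola l after a consonant, before a front vowel.
dulyismu ~ dolyismo, posfu ~ posfo — Essimish u corresponds to Nesola o word-finally.
Applying these to Essimish 'dulrisu':
  dulrisu → dolrisu   (u→o after a consonant, before a consonant other than r, m, n, p, b, f, v)
  dolrisu → dollisu   (r→l after a consonant, before a front vowel)
  dollisu → dolliso   (u→o word-finally)
So the Nesola cognate is 'dolliso'.

dolliso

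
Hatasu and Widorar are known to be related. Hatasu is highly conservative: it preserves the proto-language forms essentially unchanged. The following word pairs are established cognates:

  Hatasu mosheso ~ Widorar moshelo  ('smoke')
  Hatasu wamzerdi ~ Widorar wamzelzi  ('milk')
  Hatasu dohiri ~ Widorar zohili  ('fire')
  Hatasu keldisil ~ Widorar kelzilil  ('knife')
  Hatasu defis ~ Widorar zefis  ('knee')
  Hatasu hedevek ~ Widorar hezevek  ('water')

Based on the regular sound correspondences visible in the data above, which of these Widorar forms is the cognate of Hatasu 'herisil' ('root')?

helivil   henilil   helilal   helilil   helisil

helilil

dohiri ~ zohili — Hatasu r corresponds to Widorar l between vowels (before a front vowel).
keldisil ~ kelzilil — Hatasu s corresponds to Widorar l between vowels (before a front vowel).
Applying these to Hatasu 'herisil':
  herisil → helisil   (r→l between vowels (before a front vowel))
  helisil → helilil   (s→l between vowels (before a front vowel))
So the Widorar cognate is 'helilil'.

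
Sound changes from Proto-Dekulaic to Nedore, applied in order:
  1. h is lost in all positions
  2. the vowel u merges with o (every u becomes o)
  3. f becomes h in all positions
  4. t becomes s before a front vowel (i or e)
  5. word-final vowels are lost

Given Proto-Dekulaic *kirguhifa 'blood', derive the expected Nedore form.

kirgoih

Nedore: *kirguhifa
  kirguhifa → kirguifa   [h-loss]
  kirguifa → kirgoifa   [vowel merger]
  kirgoifa → kirgoiha   [unconditioned shift]
  kirgoiha (rule 4 does not apply)
  kirgoiha → kirgoih   [apocope]
  giving Nedore kirgoih.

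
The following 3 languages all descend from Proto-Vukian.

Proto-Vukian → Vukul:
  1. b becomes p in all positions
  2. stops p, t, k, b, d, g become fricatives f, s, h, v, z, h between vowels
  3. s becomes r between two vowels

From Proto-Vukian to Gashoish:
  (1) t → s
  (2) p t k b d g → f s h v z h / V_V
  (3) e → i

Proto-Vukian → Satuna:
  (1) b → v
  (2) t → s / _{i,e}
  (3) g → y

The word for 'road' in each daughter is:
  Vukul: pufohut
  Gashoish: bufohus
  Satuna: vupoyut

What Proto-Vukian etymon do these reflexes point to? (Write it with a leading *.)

Position 3: Vukul has f, Gashoish has f, Satuna has p. Satuna preserves p here (none of its changes turn any other segment into p), so the proto-segment is *p.
Position 5: Vukul has h, Gashoish has h, Satuna has y. Taking the neighbouring segments as reconstructed: Vukul h could go back to *k or *g or *h; Gashoish h could go back to *k or *g or *h; Satuna y could go back to *g or *y — the one source consistent with every daughter is *g.
Continuing position by position gives *bupogut; check it forward:
Vukul: *bupogut > pupogut > pufohut  (by unconditioned shift, intervocalic lenition)
Gashoish: *bupogut > bupogus > bufohus  (by unconditioned shift, intervocalic lenition)
Satuna: *bupogut > vupogut > vupoyut  (by unconditioned shift, unconditioned shift)
No other proto-form is consistent with every reflex, so the reconstruction is *bupogut.

*bupogut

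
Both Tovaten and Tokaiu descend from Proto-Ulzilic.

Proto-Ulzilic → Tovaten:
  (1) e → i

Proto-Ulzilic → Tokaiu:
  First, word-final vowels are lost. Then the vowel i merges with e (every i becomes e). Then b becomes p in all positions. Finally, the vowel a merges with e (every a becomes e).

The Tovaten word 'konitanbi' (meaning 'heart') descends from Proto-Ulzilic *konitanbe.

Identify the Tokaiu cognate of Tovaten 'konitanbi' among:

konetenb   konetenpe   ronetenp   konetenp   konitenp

konetenp

Tokaiu: *konitanbe > konitanb > konetanb > konetanp > konetenp  (by apocope, vowel merger, unconditioned shift, vowel merger)
Among the options, 'konetenp' alone shows every Tokaiu change applied in order.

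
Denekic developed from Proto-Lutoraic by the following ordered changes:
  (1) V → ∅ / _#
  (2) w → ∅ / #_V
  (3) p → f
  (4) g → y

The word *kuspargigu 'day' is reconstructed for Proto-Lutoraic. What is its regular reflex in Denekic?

kusfaryiy

Denekic: start from *kuspargigu.
  rule 1 (apocope): kuspargigu → kuspargig
  rule 2: no change — kuspargig
  rule 3 (unconditioned shift): kuspargig → kusfargig
  rule 4 (unconditioned shift): kusfargig → kusfaryiy
  ⇒ Denekic kusfaryiy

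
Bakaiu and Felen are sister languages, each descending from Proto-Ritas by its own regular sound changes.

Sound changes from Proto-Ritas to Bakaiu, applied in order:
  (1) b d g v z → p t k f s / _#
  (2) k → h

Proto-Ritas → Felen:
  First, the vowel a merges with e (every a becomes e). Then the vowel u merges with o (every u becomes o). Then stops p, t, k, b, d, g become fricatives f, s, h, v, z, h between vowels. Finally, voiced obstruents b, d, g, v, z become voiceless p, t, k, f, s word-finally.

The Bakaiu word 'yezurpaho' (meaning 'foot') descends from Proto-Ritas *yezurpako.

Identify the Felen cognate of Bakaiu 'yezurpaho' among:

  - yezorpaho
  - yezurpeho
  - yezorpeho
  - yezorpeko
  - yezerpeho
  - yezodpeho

yezorpeho

Felen: *yezurpako
  yezurpako → yezurpeko   [vowel merger]
  yezurpeko → yezorpeko   [vowel merger]
  yezorpeko → yezorpeho   [intervocalic lenition]
  yezorpeho (rule 4 does not apply)
  giving Felen yezorpeho.
Only 'yezorpeho' matches the regular Felen development of *yezurpako.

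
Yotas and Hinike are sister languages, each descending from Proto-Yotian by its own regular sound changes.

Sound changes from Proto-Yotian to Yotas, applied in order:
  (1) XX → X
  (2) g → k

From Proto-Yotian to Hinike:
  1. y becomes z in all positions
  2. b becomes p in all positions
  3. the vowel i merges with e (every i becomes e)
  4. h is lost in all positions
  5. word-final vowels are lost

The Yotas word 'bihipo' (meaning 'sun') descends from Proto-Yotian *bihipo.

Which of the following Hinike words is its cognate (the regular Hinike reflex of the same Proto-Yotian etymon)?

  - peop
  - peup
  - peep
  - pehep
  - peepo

peep

Hinike: *bihipo
  bihipo (rule 1 does not apply)
  bihipo → pihipo   [unconditioned shift]
  pihipo → pehepo   [vowel merger]
  pehepo → peepo   [h-loss]
  peepo → peep   [apocope]
  giving Hinike peep.
Only 'peep' matches the regular Hinike development of *bihipo.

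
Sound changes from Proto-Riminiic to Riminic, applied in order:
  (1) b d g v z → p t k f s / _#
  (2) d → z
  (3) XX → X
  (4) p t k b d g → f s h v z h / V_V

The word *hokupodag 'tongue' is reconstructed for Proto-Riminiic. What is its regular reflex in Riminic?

hohufozak

Riminic: *hokupodag > hokupodak > hokupozak > hohufozak  (by final devoicing, unconditioned shift, intervocalic lenition)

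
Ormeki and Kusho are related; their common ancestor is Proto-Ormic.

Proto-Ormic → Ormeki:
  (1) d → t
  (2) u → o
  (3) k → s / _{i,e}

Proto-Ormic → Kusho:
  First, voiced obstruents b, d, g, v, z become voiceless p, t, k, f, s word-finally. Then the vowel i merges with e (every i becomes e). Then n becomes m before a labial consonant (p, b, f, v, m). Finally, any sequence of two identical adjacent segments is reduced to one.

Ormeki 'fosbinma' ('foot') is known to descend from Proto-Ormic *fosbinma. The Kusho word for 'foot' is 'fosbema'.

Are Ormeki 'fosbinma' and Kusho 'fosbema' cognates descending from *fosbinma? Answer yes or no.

Derive the expected Kusho reflex of *fosbinma:
Kusho: *fosbinma > fosbenma > fosbemma > fosbema  (by vowel merger, nasal place assimilation, degemination)
Kusho 'fosbema' matches the regular reflex exactly, so the pair is cognate.

yes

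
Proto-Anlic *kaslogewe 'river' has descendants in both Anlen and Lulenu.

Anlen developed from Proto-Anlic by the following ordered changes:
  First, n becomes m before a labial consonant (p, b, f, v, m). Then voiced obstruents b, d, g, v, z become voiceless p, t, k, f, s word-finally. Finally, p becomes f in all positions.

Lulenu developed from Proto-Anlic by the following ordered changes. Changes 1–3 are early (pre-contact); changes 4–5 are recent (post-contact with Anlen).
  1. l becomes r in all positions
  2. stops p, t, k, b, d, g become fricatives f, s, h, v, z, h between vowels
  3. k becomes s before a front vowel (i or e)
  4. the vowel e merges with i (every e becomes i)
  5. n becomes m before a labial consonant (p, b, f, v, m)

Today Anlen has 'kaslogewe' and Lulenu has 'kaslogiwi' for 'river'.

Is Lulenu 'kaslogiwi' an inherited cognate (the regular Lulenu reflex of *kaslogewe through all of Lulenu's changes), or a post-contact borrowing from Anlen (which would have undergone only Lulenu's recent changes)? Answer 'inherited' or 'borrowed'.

borrowed

If inherited, *kaslogewe would pass through all of Lulenu's changes:
Lulenu: start from *kaslogewe.
  rule 1 (unconditioned shift): kaslogewe → kasrogewe
  rule 2 (intervocalic lenition): kasrogewe → kasrohewe
  rule 3: no change — kasrohewe
  rule 4 (vowel merger): kasrohewe → kasrohiwi
  rule 5: no change — kasrohiwi
  ⇒ Lulenu kasrohiwi
If borrowed from Anlen 'kaslogewe' after the early changes, it would undergo only the recent ones:
  rule 4 (vowel merger): kaslogewe → kaslogiwi
  rule 5 (nasal place assimilation): no change (kaslogiwi)
  ⇒ as a loan: kaslogiwi
Lulenu 'kaslogiwi' matches the loan outcome 'kaslogiwi', not the inherited 'kasrohiwi' — it skipped the early Lulenu changes, so it was borrowed from Anlen.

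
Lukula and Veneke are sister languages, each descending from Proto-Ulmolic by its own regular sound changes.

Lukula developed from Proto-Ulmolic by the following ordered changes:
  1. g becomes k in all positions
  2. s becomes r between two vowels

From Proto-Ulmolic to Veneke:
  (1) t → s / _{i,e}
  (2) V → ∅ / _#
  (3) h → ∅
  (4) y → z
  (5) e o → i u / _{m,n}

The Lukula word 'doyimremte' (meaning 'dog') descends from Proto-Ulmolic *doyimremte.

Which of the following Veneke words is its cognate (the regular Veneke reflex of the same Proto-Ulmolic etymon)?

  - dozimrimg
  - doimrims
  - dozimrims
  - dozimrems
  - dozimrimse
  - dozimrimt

dozimrims

Veneke: start from *doyimremte.
  rule 1 (palatalisation): doyimremte → doyimremse
  rule 2 (apocope): doyimremse → doyimrems
  rule 3: no change — doyimrems
  rule 4 (unconditioned shift): doyimrems → dozimrems
  rule 5 (pre-nasal raising): dozimrems → dozimrims
  ⇒ Veneke dozimrims
The other candidates each miss or misapply at least one Veneke change.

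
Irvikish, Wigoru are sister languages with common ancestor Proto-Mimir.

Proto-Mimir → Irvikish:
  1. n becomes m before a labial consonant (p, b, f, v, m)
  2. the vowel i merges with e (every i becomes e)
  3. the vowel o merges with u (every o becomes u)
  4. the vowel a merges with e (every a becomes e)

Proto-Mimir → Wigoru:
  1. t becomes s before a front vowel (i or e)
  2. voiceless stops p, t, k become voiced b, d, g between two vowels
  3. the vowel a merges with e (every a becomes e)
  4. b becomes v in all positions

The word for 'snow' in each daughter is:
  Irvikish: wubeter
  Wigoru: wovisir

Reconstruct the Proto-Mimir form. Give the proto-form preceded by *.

Position 5: Irvikish has t, Wigoru has s. Irvikish preserves t here (none of its changes turn any other segment into t), so the proto-segment is *t.
Position 4: Irvikish has e, Wigoru has i. Wigoru preserves i here (none of its changes turn any other segment into i), so the proto-segment is *i.
Position 3: Irvikish has b, Wigoru has v. Irvikish preserves b here (none of its changes turn any other segment into b), so the proto-segment is *b.
This points to *wobitir. Verify forward in each daughter:
Irvikish: start from *wobitir.
  rule 1: no change — wobitir
  rule 2 (vowel merger): wobitir → wobeter
  rule 3 (vowel merger): wobeter → wubeter
  rule 4: no change — wubeter
  ⇒ Irvikish wubeter
Wigoru: start from *wobitir.
  rule 1 (palatalisation): wobitir → wobisir
  rule 2: no change — wobisir
  rule 3: no change — wobisir
  rule 4 (unconditioned shift): wobisir → wovisir
  ⇒ Wigoru wovisir
No other proto-form is consistent with every reflex, so the reconstruction is *wobitir.

*wobitir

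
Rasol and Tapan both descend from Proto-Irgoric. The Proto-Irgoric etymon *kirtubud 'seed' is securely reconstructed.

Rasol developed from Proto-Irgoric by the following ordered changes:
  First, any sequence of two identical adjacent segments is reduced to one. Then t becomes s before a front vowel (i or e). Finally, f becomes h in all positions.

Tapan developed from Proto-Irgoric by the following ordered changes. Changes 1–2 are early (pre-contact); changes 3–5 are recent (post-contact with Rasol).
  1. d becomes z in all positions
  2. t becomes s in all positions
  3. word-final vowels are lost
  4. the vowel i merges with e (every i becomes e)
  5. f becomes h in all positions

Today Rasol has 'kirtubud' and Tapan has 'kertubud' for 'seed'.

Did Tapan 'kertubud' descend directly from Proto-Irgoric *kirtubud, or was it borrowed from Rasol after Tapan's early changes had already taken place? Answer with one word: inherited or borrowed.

borrowed

If inherited, *kirtubud would pass through all of Tapan's changes:
Tapan: *kirtubud > kirtubuz > kirsubuz > kersubuz  (by unconditioned shift, unconditioned shift, vowel merger)
If borrowed from Rasol 'kirtubud' after the early changes, it would undergo only the recent ones:
  rule 3 (apocope): no change (kirtubud)
  rule 4 (vowel merger): kirtubud → kertubud
  rule 5 (unconditioned shift): no change (kertubud)
  ⇒ as a loan: kertubud
Tapan 'kertubud' matches the loan outcome 'kertubud', not the inherited 'kersubuz' — it skipped the early Tapan changes, so it was borrowed from Rasol.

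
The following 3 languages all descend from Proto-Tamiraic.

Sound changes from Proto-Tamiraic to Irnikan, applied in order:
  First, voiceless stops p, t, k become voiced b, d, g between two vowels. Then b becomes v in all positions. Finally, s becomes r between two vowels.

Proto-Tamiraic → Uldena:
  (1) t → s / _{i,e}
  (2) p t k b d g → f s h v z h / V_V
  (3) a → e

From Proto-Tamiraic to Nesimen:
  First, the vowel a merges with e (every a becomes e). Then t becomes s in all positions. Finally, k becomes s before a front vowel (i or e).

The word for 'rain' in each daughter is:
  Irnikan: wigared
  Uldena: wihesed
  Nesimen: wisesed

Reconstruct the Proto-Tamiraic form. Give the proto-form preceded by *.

*wikased

Position 4: Irnikan has a, Uldena has e, Nesimen has e. Irnikan preserves a here (none of its changes turn any other segment into a), so the proto-segment is *a.
Position 3: Irnikan has g, Uldena has h, Nesimen has s. Taking the neighbouring segments as reconstructed: Irnikan g could go back to *k or *g; Uldena h could go back to *k or *g or *h; Nesimen s could go back to *t or *k or *s — the one source consistent with every daughter is *k.
Position 5: Irnikan has r, Uldena has s, Nesimen has s. Taking the neighbouring segments as reconstructed: Irnikan r could go back to *s or *r; Uldena s could go back to *t or *s; Nesimen s could go back to *t or *k or *s — the one source consistent with every daughter is *s.
The remaining positions agree across the daughters. Check the candidate against every language:
Irnikan: start from *wikased.
  rule 1 (intervocalic voicing): wikased → wigased
  rule 2: no change — wigased
  rule 3 (rhotacism): wigased → wigared
  ⇒ Irnikan wigared
Uldena: *wikased
  wikased (rule 1 does not apply)
  wikased → wihased   [intervocalic lenition]
  wihased → wihesed   [vowel merger]
  giving Uldena wihesed.
Nesimen: *wikased > wikesed > wisesed  (by vowel merger, palatalisation)
Only *wikased yields all of Irnikan wigared, Uldena wihesed, Nesimen wisesed.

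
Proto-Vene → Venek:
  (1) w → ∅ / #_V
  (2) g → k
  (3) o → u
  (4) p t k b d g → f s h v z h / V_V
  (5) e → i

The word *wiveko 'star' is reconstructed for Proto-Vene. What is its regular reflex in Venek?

Venek: *wiveko > iveko > iveku > ivehu > ivihu  (by glide loss, vowel merger, intervocalic lenition, vowel merger)

ivihu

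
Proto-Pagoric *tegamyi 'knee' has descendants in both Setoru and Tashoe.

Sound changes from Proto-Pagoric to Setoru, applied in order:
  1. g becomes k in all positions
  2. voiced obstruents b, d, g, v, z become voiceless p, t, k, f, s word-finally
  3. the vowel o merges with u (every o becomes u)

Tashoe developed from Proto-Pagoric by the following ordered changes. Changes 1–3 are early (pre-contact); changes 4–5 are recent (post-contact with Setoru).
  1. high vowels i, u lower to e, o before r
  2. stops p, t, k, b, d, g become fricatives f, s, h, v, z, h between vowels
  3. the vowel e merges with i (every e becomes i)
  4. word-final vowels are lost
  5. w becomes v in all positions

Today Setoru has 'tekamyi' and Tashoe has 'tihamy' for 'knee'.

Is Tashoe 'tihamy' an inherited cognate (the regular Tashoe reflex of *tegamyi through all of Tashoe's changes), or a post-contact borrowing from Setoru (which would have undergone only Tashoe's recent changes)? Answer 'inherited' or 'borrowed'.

inherited

If inherited, *tegamyi would pass through all of Tashoe's changes:
Tashoe: *tegamyi > tehamyi > tihamyi > tihamy  (by intervocalic lenition, vowel merger, apocope)
If borrowed from Setoru 'tekamyi' after the early changes, it would undergo only the recent ones:
  rule 4 (apocope): tekamyi → tekamy
  rule 5 (unconditioned shift): no change (tekamy)
  ⇒ as a loan: tekamy
Tashoe 'tihamy' matches the inherited outcome exactly, so it is an inherited cognate, not a loan.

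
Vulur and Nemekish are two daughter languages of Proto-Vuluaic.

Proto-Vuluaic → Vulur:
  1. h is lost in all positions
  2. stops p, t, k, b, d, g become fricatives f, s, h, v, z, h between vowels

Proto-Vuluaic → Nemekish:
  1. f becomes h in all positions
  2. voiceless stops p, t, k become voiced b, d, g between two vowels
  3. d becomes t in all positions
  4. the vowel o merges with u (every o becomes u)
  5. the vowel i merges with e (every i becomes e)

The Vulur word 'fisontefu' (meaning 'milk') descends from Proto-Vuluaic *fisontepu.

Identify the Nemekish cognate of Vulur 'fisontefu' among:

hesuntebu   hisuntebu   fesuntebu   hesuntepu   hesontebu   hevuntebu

hesuntebu

Nemekish: *fisontepu > hisontepu > hisontebu > hisuntebu > hesuntebu  (by unconditioned shift, intervocalic voicing, vowel merger, vowel merger)
Only 'hesuntebu' matches the regular Nemekish development of *fisontepu.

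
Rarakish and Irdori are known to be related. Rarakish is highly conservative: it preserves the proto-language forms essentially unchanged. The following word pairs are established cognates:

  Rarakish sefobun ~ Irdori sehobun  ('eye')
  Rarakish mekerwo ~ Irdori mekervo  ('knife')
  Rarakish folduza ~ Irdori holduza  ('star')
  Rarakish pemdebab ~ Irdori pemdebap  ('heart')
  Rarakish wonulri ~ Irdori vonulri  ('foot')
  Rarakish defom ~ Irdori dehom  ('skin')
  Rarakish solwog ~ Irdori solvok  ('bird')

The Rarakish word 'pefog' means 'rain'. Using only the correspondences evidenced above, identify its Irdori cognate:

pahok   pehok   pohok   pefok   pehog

sefobun ~ sehobun, defom ~ dehom — Rarakish f corresponds to Irdori h between vowels (before a back vowel).
solwog ~ solvok — Rarakish g corresponds to Irdori k word-finally.
Applying these to Rarakish 'pefog':
  pefog → pehog   (f→h between vowels (before a back vowel))
  pehog → pehok   (g→k word-finally)
So the Irdori cognate is 'pehok'.

pehok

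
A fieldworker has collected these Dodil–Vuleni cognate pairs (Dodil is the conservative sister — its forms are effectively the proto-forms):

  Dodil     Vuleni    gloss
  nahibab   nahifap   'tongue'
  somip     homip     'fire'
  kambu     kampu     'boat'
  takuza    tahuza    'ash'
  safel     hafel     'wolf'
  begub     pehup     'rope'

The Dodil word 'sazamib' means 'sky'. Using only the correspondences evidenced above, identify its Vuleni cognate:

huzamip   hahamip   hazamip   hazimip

hazamip

safel ~ hafel — Dodil s corresponds to Vuleni h word-initially before a back vowel.
nahibab ~ nahifap, begub ~ pehup — Dodil b corresponds to Vuleni p word-finally.
Applying these to Dodil 'sazamib':
  sazamib → hazamib   (s→h word-initially before a back vowel)
  hazamib → hazamip   (b→p word-finally)
So the Vuleni cognate is 'hazamip'.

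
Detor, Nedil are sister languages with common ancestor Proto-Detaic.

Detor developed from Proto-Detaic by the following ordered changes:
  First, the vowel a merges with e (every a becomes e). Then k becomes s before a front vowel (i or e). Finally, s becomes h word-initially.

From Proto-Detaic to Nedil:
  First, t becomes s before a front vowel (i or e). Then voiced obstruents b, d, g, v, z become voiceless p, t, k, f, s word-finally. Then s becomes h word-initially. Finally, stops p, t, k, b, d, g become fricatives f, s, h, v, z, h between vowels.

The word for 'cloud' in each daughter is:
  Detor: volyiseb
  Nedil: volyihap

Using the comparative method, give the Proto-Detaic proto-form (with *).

*volyikab

Position 8: Detor has b, Nedil has p. Detor preserves b here (none of its changes turn any other segment into b), so the proto-segment is *b.
Position 6: Detor has s, Nedil has h. Taking the neighbouring segments as reconstructed: Detor s could go back to *k or *s; Nedil h could go back to *k or *g or *h — the one source consistent with every daughter is *k.
This points to *volyikab. Verify forward in each daughter:
Detor: start from *volyikab.
  rule 1 (vowel merger): volyikab → volyikeb
  rule 2 (palatalisation): volyikeb → volyiseb
  rule 3: no change — volyiseb
  ⇒ Detor volyiseb
Nedil: *volyikab > volyikap > volyihap  (by final devoicing, intervocalic lenition)
*volyikab is the unique common source.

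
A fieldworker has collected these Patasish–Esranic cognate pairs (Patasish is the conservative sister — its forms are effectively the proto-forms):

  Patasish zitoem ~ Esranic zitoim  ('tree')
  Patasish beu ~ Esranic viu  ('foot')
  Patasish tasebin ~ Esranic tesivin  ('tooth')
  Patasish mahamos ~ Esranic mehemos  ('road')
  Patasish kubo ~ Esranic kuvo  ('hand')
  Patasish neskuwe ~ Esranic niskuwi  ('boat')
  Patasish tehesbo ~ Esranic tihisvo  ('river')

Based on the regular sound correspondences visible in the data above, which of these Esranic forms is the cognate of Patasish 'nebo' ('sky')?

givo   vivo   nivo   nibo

tasebin ~ tesivin — Patasish e corresponds to Esranic i after a consonant, before a labial obstruent.
kubo ~ kuvo — Patasish b corresponds to Esranic v between vowels (before a back vowel).
Applying these to Patasish 'nebo':
  nebo → nibo   (e→i after a consonant, before a labial obstruent)
  nibo → nivo   (b→v between vowels (before a back vowel))
So the Esranic cognate is 'nivo'.

nivo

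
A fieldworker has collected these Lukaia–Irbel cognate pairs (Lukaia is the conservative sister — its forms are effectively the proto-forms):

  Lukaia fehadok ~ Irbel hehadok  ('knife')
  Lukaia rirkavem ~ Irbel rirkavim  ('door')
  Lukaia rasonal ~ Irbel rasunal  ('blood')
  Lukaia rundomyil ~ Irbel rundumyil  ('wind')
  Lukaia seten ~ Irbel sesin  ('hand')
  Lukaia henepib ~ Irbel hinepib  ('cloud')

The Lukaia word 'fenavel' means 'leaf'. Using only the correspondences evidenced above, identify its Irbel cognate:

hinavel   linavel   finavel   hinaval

hinavel

fehadok ~ hehadok — Lukaia f corresponds to Irbel h word-initially before a front vowel.
seten ~ sesin, henepib ~ hinepib — Lukaia e corresponds to Irbel i after a consonant, before a nasal.
Applying these to Lukaia 'fenavel':
  fenavel → henavel   (f→h word-initially before a front vowel)
  henavel → hinavel   (e→i after a consonant, before a nasal)
So the Irbel cognate is 'hinavel'.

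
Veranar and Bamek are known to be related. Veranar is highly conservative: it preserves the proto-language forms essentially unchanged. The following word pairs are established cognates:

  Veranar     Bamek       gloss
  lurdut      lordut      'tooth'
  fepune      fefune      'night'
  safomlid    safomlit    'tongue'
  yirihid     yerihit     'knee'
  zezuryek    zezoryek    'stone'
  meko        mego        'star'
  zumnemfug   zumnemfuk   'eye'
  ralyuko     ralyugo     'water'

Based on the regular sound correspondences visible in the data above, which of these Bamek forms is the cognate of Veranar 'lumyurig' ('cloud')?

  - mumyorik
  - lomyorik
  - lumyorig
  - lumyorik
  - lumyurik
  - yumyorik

lurdut ~ lordut, zezuryek ~ zezoryek — Veranar u corresponds to Bamek o after a consonant, before r.
zumnemfug ~ zumnemfuk — Veranar g corresponds to Bamek k word-finally.
Applying these to Veranar 'lumyurig':
  lumyurig → lumyorig   (u→o after a consonant, before r)
  lumyorig → lumyorik   (g→k word-finally)
So the Bamek cognate is 'lumyorik'.

lumyorik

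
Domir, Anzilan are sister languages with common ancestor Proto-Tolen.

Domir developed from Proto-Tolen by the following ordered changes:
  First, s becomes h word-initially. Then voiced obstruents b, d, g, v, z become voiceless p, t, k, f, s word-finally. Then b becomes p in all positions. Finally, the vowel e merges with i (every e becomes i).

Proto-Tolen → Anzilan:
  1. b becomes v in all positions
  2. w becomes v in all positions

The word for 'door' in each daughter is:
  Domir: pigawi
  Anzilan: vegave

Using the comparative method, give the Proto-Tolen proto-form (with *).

*begawe

Position 5: Domir has w, Anzilan has v. Domir preserves w here (none of its changes turn any other segment into w), so the proto-segment is *w.
Position 1: Domir has p, Anzilan has v. Taking the neighbouring segments as reconstructed: Domir p could go back to *p or *b; Anzilan v could go back to *b or *v or *w — the one source consistent with every daughter is *b.
Position 6: Domir has i, Anzilan has e. Anzilan preserves e here (none of its changes turn any other segment into e), so the proto-segment is *e.
This points to *begawe. Verify forward in each daughter:
Domir: *begawe > pegawe > pigawi  (by unconditioned shift, vowel merger)
Anzilan: *begawe > vegawe > vegave  (by unconditioned shift, unconditioned shift)
*begawe is the unique common source.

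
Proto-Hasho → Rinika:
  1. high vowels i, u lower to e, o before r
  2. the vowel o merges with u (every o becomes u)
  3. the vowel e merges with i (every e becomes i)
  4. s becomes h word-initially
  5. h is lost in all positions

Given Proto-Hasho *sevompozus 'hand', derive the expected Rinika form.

Rinika: *sevompozus > sevumpuzus > sivumpuzus > hivumpuzus > ivumpuzus  (by vowel merger, vowel merger, debuccalisation, h-loss)

ivumpuzus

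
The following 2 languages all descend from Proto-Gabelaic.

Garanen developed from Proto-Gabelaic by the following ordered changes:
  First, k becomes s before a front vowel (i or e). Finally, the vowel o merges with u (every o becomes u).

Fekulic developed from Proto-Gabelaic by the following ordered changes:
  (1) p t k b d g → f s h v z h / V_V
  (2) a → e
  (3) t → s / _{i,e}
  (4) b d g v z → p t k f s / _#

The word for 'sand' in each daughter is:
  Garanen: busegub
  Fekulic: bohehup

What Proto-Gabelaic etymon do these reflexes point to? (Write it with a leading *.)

Position 2: Garanen has u, Fekulic has o. Fekulic preserves o here (none of its changes turn any other segment into o), so the proto-segment is *o.
Position 3: Garanen has s, Fekulic has h. Taking the neighbouring segments as reconstructed: Garanen s could go back to *k or *s; Fekulic h could go back to *k or *g or *h — the one source consistent with every daughter is *k.
Continuing position by position gives *bokegub; check it forward:
Garanen: *bokegub
  bokegub → bosegub   [palatalisation]
  bosegub → busegub   [vowel merger]
  giving Garanen busegub.
Fekulic: *bokegub > bohehub > bohehup  (by intervocalic lenition, final devoicing)
No other proto-form is consistent with every reflex, so the reconstruction is *bokegub.

*bokegub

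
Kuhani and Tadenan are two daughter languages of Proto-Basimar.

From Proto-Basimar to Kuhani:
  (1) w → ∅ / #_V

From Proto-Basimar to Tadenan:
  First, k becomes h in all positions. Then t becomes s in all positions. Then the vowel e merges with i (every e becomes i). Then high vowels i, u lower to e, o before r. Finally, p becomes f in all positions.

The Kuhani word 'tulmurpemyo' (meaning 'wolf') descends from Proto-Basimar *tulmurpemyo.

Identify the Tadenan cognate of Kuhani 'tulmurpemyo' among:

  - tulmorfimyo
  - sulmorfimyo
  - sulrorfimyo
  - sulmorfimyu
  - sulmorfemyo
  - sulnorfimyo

Tadenan: start from *tulmurpemyo.
  rule 1: no change — tulmurpemyo
  rule 2 (unconditioned shift): tulmurpemyo → sulmurpemyo
  rule 3 (vowel merger): sulmurpemyo → sulmurpimyo
  rule 4 (pre-rhotic lowering): sulmurpimyo → sulmorpimyo
  rule 5 (unconditioned shift): sulmorpimyo → sulmorfimyo
  ⇒ Tadenan sulmorfimyo
Only 'sulmorfimyo' matches the regular Tadenan development of *tulmurpemyo.

sulmorfimyo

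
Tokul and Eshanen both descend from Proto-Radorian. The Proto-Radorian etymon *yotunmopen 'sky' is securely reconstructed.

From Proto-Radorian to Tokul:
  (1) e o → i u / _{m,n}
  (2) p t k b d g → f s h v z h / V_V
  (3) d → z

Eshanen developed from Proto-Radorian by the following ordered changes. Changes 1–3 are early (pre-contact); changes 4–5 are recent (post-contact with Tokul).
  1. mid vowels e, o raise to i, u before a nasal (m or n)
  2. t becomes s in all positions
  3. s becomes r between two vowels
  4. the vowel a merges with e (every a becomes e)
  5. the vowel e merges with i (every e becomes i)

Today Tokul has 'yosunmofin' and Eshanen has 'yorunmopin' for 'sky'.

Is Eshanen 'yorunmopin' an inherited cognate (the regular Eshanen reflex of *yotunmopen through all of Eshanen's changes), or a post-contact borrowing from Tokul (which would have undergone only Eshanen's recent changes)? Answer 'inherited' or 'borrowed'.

inherited

If inherited, *yotunmopen would pass through all of Eshanen's changes:
Eshanen: *yotunmopen > yotunmopin > yosunmopin > yorunmopin  (by pre-nasal raising, unconditioned shift, rhotacism)
If borrowed from Tokul 'yosunmofin' after the early changes, it would undergo only the recent ones:
  rule 4 (vowel merger): no change (yosunmofin)
  rule 5 (vowel merger): no change (yosunmofin)
  ⇒ as a loan: yosunmofin
Eshanen 'yorunmopin' matches the inherited outcome exactly, so it is an inherited cognate, not a loan.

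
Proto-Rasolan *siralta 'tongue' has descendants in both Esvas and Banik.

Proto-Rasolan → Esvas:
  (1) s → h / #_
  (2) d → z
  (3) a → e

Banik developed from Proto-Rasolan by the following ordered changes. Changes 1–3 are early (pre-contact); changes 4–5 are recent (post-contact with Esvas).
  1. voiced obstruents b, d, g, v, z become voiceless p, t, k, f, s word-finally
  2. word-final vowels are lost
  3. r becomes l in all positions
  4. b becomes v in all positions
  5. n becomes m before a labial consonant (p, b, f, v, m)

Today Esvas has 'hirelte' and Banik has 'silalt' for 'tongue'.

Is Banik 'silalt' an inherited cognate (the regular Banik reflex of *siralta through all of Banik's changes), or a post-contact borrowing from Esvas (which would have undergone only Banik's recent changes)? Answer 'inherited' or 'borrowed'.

inherited

If inherited, *siralta would pass through all of Banik's changes:
Banik: *siralta > siralt > silalt  (by apocope, unconditioned shift)
If borrowed from Esvas 'hirelte' after the early changes, it would undergo only the recent ones:
  rule 4 (unconditioned shift): no change (hirelte)
  rule 5 (nasal place assimilation): no change (hirelte)
  ⇒ as a loan: hirelte
Banik 'silalt' matches the inherited outcome exactly, so it is an inherited cognate, not a loan.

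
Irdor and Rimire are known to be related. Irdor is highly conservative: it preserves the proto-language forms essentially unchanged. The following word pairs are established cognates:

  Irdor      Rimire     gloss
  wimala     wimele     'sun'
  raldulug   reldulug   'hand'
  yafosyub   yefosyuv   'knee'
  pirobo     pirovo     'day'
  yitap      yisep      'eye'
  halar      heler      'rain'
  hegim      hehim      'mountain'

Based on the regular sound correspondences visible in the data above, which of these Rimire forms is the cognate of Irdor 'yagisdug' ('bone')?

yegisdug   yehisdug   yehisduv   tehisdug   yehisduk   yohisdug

yehisdug

wimala ~ wimele, raldulug ~ reldulug — Irdor a corresponds to Rimire e after a consonant, before a consonant other than r, m, n, p, b, f, v.
hegim ~ hehim — Irdor g corresponds to Rimire h between vowels (before a front vowel).
Applying these to Irdor 'yagisdug':
  yagisdug → yegisdug   (a→e after a consonant, before a consonant other than r, m, n, p, b, f, v)
  yegisdug → yehisdug   (g→h between vowels (before a front vowel))
So the Rimire cognate is 'yehisdug'.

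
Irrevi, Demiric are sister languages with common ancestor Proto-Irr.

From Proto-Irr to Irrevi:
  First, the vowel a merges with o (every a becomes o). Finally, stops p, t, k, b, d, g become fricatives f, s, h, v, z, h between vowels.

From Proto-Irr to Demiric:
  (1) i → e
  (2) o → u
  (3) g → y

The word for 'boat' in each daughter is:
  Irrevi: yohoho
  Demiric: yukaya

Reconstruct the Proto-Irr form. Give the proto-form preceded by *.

*yokaga

Position 6: Irrevi has o, Demiric has a. Demiric preserves a here (none of its changes turn any other segment into a), so the proto-segment is *a.
Position 5: Irrevi has h, Demiric has y. Taking the neighbouring segments as reconstructed: Irrevi h could go back to *k or *g or *h; Demiric y could go back to *g or *y — the one source consistent with every daughter is *g.
Position 3: Irrevi has h, Demiric has k. Demiric preserves k here (none of its changes turn any other segment into k), so the proto-segment is *k.
Verify the candidate proto-form against each daughter:
Irrevi: *yokaga > yokogo > yohoho  (by vowel merger, intervocalic lenition)
Demiric: start from *yokaga.
  rule 1: no change — yokaga
  rule 2 (vowel merger): yokaga → yukaga
  rule 3 (unconditioned shift): yukaga → yukaya
  ⇒ Demiric yukaya
*yokaga is the unique common source.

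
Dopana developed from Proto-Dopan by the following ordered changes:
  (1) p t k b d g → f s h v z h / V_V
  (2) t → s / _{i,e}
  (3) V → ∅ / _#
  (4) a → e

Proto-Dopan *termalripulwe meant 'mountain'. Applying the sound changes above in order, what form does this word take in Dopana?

sermelrifulw

Dopana: start from *termalripulwe.
  rule 1 (intervocalic lenition): termalripulwe → termalrifulwe
  rule 2 (palatalisation): termalrifulwe → sermalrifulwe
  rule 3 (apocope): sermalrifulwe → sermalrifulw
  rule 4 (vowel merger): sermalrifulw → sermelrifulw
  ⇒ Dopana sermelrifulw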